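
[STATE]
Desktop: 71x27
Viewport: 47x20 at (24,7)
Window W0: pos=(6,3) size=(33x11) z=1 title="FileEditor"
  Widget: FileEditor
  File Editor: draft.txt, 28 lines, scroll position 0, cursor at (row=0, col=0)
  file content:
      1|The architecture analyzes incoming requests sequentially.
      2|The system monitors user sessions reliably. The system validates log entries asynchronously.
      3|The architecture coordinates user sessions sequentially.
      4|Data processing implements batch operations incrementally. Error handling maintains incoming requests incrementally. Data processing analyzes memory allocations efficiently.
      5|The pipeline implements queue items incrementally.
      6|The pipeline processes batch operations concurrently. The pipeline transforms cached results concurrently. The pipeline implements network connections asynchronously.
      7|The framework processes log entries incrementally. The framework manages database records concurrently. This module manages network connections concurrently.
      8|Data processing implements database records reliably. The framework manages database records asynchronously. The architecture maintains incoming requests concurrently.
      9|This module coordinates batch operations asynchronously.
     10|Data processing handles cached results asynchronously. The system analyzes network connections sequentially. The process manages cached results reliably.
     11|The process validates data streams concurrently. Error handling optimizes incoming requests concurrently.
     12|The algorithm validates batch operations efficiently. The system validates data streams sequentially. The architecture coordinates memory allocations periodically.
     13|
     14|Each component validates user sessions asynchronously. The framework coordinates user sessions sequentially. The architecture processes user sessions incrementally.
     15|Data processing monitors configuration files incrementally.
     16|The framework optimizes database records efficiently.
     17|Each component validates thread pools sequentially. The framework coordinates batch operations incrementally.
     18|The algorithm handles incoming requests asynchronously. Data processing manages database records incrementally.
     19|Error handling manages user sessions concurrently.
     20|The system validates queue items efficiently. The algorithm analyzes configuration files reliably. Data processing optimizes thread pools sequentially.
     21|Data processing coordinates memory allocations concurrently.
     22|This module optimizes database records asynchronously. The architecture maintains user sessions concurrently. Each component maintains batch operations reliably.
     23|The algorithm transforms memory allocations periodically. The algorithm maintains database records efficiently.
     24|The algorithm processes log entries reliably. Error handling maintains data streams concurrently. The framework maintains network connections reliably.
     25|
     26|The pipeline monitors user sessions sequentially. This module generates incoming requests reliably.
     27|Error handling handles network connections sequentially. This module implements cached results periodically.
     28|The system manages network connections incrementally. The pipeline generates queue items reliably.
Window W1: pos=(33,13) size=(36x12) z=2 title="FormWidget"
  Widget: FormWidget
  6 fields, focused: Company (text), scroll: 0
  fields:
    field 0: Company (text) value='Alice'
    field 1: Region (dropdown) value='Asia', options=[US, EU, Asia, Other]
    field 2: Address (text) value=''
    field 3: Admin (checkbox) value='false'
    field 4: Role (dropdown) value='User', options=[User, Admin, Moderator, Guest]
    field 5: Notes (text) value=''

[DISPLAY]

rs user sessi█┃                                
coordinates u░┃                                
mplements bat░┃                                
ements queue ░┃                                
esses batch o░┃                                
cesses log en▼┃                                
━━━━━━━━━┏━━━━━━━━━━━━━━━━━━━━━━━━━━━━━━━━━━┓  
         ┃ FormWidget                       ┃  
         ┠──────────────────────────────────┨  
         ┃> Company:    [Alice             ]┃  
         ┃  Region:     [Asia             ▼]┃  
         ┃  Address:    [                  ]┃  
         ┃  Admin:      [ ]                 ┃  
         ┃  Role:       [User             ▼]┃  
         ┃  Notes:      [                  ]┃  
         ┃                                  ┃  
         ┃                                  ┃  
         ┗━━━━━━━━━━━━━━━━━━━━━━━━━━━━━━━━━━┛  
                                               
                                               


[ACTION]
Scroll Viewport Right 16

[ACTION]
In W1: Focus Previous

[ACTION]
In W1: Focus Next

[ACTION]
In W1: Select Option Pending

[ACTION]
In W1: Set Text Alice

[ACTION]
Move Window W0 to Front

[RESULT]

rs user sessi█┃                                
coordinates u░┃                                
mplements bat░┃                                
ements queue ░┃                                
esses batch o░┃                                
cesses log en▼┃                                
━━━━━━━━━━━━━━┛━━━━━━━━━━━━━━━━━━━━━━━━━━━━━┓  
         ┃ FormWidget                       ┃  
         ┠──────────────────────────────────┨  
         ┃> Company:    [Alice             ]┃  
         ┃  Region:     [Asia             ▼]┃  
         ┃  Address:    [                  ]┃  
         ┃  Admin:      [ ]                 ┃  
         ┃  Role:       [User             ▼]┃  
         ┃  Notes:      [                  ]┃  
         ┃                                  ┃  
         ┃                                  ┃  
         ┗━━━━━━━━━━━━━━━━━━━━━━━━━━━━━━━━━━┛  
                                               
                                               


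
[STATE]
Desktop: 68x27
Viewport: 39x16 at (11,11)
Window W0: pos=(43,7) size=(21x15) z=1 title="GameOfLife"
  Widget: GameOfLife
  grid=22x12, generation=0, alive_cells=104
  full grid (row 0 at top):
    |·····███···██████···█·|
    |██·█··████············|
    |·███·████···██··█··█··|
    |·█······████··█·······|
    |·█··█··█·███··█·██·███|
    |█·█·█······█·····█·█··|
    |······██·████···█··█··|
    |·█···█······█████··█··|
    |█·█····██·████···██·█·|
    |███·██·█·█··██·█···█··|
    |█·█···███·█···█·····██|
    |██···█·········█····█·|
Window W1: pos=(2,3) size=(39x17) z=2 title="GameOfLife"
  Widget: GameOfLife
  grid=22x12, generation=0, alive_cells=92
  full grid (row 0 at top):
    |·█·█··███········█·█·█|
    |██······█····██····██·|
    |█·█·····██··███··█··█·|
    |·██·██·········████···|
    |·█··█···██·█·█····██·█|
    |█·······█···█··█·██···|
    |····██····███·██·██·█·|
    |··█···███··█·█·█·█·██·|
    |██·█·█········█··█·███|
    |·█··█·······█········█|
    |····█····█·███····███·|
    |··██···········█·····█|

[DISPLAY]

██·█·█····██·█               ┃  ┃█·█··█
█···█··█·██···               ┃  ┃███·██
··███·██·██·█·               ┃  ┃█·····
█··█·█·█·█·██·               ┃  ┃█··█··
······█··█·███               ┃  ┃·█·█··
····█········█               ┃  ┃·····█
·█·███····███·               ┃  ┃█···█·
·······█·····█               ┃  ┃·█····
━━━━━━━━━━━━━━━━━━━━━━━━━━━━━┛  ┃██·██·
                                ┃·█···█
                                ┗━━━━━━
                                       
                                       
                                       
                                       
                                       


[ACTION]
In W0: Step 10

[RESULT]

██·█·█····██·█               ┃  ┃······
█···█··█·██···               ┃  ┃···███
··███·██·██·█·               ┃  ┃······
█··█·█·█·█·██·               ┃  ┃······
······█··█·███               ┃  ┃···██·
····█········█               ┃  ┃·····█
·█·███····███·               ┃  ┃······
·······█·····█               ┃  ┃·····█
━━━━━━━━━━━━━━━━━━━━━━━━━━━━━┛  ┃·····█
                                ┃······
                                ┗━━━━━━
                                       
                                       
                                       
                                       
                                       


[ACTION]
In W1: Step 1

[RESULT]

██··█·██···█··               ┃  ┃······
█······█····█·               ┃  ┃···███
███····█····█·               ┃  ┃······
··██·█·█·█····               ┃  ┃······
····███·█··█·█               ┃  ┃···██·
···██········█               ┃  ┃·····█
···███·····███               ┃  ┃······
····█······██·               ┃  ┃·····█
━━━━━━━━━━━━━━━━━━━━━━━━━━━━━┛  ┃·····█
                                ┃······
                                ┗━━━━━━
                                       
                                       
                                       
                                       
                                       


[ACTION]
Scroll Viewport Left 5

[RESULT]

███··██··█·██···█··               ┃  ┃·
·██··█······█····█·               ┃  ┃·
··██·███····█····█·               ┃  ┃·
█··██··██·█·█·█····               ┃  ┃·
█████····███·█··█·█               ┃  ┃·
███·····██········█               ┃  ┃·
·█······███·····███               ┃  ┃·
█········█······██·               ┃  ┃·
━━━━━━━━━━━━━━━━━━━━━━━━━━━━━━━━━━┛  ┃·
                                     ┃·
                                     ┗━
                                       
                                       
                                       
                                       
                                       


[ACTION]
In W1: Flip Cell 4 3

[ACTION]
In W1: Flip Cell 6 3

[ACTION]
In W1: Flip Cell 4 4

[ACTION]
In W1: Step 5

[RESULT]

··██··█·██·······█·               ┃  ┃·
███████·█····█·█··█               ┃  ┃·
····█·█·█·····█·█·█               ┃  ┃·
·······█·······██·█               ┃  ┃·
··········██···██··               ┃  ┃·
············█······               ┃  ┃·
··········██·······               ┃  ┃·
··········██·······               ┃  ┃·
━━━━━━━━━━━━━━━━━━━━━━━━━━━━━━━━━━┛  ┃·
                                     ┃·
                                     ┗━
                                       
                                       
                                       
                                       
                                       


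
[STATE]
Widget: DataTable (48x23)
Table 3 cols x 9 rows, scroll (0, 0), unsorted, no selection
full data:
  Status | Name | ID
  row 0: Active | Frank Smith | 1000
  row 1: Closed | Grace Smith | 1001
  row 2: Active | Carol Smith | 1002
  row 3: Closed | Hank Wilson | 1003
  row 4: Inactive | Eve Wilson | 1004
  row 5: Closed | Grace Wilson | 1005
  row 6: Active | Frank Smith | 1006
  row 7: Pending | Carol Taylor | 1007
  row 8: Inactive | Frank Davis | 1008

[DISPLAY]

Status  │Name        │ID                        
────────┼────────────┼────                      
Active  │Frank Smith │1000                      
Closed  │Grace Smith │1001                      
Active  │Carol Smith │1002                      
Closed  │Hank Wilson │1003                      
Inactive│Eve Wilson  │1004                      
Closed  │Grace Wilson│1005                      
Active  │Frank Smith │1006                      
Pending │Carol Taylor│1007                      
Inactive│Frank Davis │1008                      
                                                
                                                
                                                
                                                
                                                
                                                
                                                
                                                
                                                
                                                
                                                
                                                


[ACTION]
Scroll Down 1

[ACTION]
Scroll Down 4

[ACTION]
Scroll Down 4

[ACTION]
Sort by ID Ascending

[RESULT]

Status  │Name        │ID ▲                      
────────┼────────────┼────                      
Active  │Frank Smith │1000                      
Closed  │Grace Smith │1001                      
Active  │Carol Smith │1002                      
Closed  │Hank Wilson │1003                      
Inactive│Eve Wilson  │1004                      
Closed  │Grace Wilson│1005                      
Active  │Frank Smith │1006                      
Pending │Carol Taylor│1007                      
Inactive│Frank Davis │1008                      
                                                
                                                
                                                
                                                
                                                
                                                
                                                
                                                
                                                
                                                
                                                
                                                


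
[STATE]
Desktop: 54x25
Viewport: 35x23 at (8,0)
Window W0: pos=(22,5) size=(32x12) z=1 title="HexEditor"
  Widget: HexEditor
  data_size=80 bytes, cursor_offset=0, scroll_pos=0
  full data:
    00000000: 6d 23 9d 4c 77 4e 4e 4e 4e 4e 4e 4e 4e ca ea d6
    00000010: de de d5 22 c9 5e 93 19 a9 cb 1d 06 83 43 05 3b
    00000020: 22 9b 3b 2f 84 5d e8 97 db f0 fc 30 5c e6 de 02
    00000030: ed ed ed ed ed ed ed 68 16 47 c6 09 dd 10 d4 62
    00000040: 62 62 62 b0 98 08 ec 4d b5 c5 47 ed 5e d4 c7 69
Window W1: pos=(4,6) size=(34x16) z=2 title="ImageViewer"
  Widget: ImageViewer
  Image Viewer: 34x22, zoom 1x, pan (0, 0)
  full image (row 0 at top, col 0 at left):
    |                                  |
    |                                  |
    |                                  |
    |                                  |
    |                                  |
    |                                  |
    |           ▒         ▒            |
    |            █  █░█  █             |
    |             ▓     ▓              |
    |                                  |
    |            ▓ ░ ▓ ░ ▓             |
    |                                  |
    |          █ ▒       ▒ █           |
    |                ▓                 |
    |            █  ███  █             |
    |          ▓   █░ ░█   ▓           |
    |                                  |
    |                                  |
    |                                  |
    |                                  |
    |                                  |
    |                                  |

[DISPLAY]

                                   
                                   
                                   
                                   
                                   
              ┏━━━━━━━━━━━━━━━━━━━━
━━━━━━━━━━━━━━━━━━━━━━━━━━━━━┓     
ageViewer                    ┃─────
─────────────────────────────┨ 9d 4
                             ┃ d5 2
                             ┃ 3b 2
                             ┃ ed e
                             ┃ 62 b
                             ┃     
                             ┃     
        ▒         ▒          ┃     
         █  █░█  █           ┃━━━━━
          ▓     ▓            ┃     
                             ┃     
         ▓ ░ ▓ ░ ▓           ┃     
                             ┃     
━━━━━━━━━━━━━━━━━━━━━━━━━━━━━┛     
                                   


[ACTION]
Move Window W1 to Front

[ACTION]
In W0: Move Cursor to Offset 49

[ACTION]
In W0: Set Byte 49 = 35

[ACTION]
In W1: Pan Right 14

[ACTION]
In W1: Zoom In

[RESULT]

                                   
                                   
                                   
                                   
                                   
              ┏━━━━━━━━━━━━━━━━━━━━
━━━━━━━━━━━━━━━━━━━━━━━━━━━━━┓     
ageViewer                    ┃─────
─────────────────────────────┨ 9d 4
                             ┃ d5 2
                             ┃ 3b 2
                             ┃ ed e
                             ┃ 62 b
                             ┃     
                             ┃     
                             ┃     
                             ┃━━━━━
                             ┃     
                             ┃     
                             ┃     
                             ┃     
━━━━━━━━━━━━━━━━━━━━━━━━━━━━━┛     
                                   


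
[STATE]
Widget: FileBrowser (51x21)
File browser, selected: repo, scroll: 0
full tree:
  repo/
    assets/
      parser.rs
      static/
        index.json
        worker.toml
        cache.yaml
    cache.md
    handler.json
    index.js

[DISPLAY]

> [-] repo/                                        
    [+] assets/                                    
    cache.md                                       
    handler.json                                   
    index.js                                       
                                                   
                                                   
                                                   
                                                   
                                                   
                                                   
                                                   
                                                   
                                                   
                                                   
                                                   
                                                   
                                                   
                                                   
                                                   
                                                   


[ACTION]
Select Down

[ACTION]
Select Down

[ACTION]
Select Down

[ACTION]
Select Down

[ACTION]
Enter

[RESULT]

  [-] repo/                                        
    [+] assets/                                    
    cache.md                                       
    handler.json                                   
  > index.js                                       
                                                   
                                                   
                                                   
                                                   
                                                   
                                                   
                                                   
                                                   
                                                   
                                                   
                                                   
                                                   
                                                   
                                                   
                                                   
                                                   


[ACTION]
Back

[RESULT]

> [+] repo/                                        
                                                   
                                                   
                                                   
                                                   
                                                   
                                                   
                                                   
                                                   
                                                   
                                                   
                                                   
                                                   
                                                   
                                                   
                                                   
                                                   
                                                   
                                                   
                                                   
                                                   


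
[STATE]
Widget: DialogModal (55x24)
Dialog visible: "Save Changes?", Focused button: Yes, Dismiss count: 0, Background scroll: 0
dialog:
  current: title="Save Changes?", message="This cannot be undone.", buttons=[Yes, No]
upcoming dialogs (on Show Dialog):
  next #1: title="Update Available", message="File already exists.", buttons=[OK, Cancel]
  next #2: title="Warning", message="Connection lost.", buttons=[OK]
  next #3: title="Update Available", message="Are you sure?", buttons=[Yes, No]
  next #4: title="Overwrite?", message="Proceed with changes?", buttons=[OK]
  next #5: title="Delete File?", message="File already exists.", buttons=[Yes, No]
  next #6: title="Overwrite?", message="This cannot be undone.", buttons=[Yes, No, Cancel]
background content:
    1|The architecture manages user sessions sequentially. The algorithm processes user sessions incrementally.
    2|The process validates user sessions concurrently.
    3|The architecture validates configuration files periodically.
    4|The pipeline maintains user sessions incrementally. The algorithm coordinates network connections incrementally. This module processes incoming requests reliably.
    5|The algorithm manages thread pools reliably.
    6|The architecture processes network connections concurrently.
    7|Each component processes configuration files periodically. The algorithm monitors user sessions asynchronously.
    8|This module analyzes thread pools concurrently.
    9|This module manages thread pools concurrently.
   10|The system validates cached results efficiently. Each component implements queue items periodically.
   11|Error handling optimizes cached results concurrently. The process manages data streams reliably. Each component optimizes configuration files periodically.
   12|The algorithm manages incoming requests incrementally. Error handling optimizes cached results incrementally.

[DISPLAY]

The architecture manages user sessions sequentially. Th
The process validates user sessions concurrently.      
The architecture validates configuration files periodic
The pipeline maintains user sessions incrementally. The
The algorithm manages thread pools reliably.           
The architecture processes network connections concurre
Each component processes configuration files periodical
This module analyzes thread pools concurrently.        
This module manages thread pools concurrently.         
The system val┌────────────────────────┐ciently. Each c
Error handling│     Save Changes?      │concurrently. T
The algorithm │ This cannot be undone. │incrementally. 
              │       [Yes]  No        │               
              └────────────────────────┘               
                                                       
                                                       
                                                       
                                                       
                                                       
                                                       
                                                       
                                                       
                                                       
                                                       


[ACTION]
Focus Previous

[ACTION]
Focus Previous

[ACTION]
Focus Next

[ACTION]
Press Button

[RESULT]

The architecture manages user sessions sequentially. Th
The process validates user sessions concurrently.      
The architecture validates configuration files periodic
The pipeline maintains user sessions incrementally. The
The algorithm manages thread pools reliably.           
The architecture processes network connections concurre
Each component processes configuration files periodical
This module analyzes thread pools concurrently.        
This module manages thread pools concurrently.         
The system validates cached results efficiently. Each c
Error handling optimizes cached results concurrently. T
The algorithm manages incoming requests incrementally. 
                                                       
                                                       
                                                       
                                                       
                                                       
                                                       
                                                       
                                                       
                                                       
                                                       
                                                       
                                                       


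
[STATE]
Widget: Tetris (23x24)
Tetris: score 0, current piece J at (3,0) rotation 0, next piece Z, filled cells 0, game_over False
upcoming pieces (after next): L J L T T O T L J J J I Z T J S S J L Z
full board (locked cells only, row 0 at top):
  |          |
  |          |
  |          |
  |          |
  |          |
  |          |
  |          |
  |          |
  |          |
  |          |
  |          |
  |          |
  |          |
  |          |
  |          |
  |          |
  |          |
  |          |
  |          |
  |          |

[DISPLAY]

   █      │Next:       
   ███    │▓▓          
          │ ▓▓         
          │            
          │            
          │            
          │Score:      
          │0           
          │            
          │            
          │            
          │            
          │            
          │            
          │            
          │            
          │            
          │            
          │            
          │            
          │            
          │            
          │            
          │            


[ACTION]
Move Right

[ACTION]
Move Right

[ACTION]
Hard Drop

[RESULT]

   ▓▓     │Next:       
    ▓▓    │  ▒         
          │▒▒▒         
          │            
          │            
          │            
          │Score:      
          │0           
          │            
          │            
          │            
          │            
          │            
          │            
          │            
          │            
          │            
          │            
     █    │            
     ███  │            
          │            
          │            
          │            
          │            


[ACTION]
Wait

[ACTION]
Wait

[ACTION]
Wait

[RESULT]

          │Next:       
          │  ▒         
          │▒▒▒         
   ▓▓     │            
    ▓▓    │            
          │            
          │Score:      
          │0           
          │            
          │            
          │            
          │            
          │            
          │            
          │            
          │            
          │            
          │            
     █    │            
     ███  │            
          │            
          │            
          │            
          │            


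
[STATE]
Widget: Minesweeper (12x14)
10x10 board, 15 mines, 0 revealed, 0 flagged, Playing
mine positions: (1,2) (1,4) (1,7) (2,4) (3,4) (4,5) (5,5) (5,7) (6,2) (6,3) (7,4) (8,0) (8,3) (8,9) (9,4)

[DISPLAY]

■■■■■■■■■■  
■■■■■■■■■■  
■■■■■■■■■■  
■■■■■■■■■■  
■■■■■■■■■■  
■■■■■■■■■■  
■■■■■■■■■■  
■■■■■■■■■■  
■■■■■■■■■■  
■■■■■■■■■■  
            
            
            
            


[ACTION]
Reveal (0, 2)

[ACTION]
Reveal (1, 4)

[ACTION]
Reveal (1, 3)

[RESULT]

■■1■■■■■■■  
■■✹■✹■■✹■■  
■■■■✹■■■■■  
■■■■✹■■■■■  
■■■■■✹■■■■  
■■■■■✹■✹■■  
■■✹✹■■■■■■  
■■■■✹■■■■■  
✹■■✹■■■■■✹  
■■■■✹■■■■■  
            
            
            
            


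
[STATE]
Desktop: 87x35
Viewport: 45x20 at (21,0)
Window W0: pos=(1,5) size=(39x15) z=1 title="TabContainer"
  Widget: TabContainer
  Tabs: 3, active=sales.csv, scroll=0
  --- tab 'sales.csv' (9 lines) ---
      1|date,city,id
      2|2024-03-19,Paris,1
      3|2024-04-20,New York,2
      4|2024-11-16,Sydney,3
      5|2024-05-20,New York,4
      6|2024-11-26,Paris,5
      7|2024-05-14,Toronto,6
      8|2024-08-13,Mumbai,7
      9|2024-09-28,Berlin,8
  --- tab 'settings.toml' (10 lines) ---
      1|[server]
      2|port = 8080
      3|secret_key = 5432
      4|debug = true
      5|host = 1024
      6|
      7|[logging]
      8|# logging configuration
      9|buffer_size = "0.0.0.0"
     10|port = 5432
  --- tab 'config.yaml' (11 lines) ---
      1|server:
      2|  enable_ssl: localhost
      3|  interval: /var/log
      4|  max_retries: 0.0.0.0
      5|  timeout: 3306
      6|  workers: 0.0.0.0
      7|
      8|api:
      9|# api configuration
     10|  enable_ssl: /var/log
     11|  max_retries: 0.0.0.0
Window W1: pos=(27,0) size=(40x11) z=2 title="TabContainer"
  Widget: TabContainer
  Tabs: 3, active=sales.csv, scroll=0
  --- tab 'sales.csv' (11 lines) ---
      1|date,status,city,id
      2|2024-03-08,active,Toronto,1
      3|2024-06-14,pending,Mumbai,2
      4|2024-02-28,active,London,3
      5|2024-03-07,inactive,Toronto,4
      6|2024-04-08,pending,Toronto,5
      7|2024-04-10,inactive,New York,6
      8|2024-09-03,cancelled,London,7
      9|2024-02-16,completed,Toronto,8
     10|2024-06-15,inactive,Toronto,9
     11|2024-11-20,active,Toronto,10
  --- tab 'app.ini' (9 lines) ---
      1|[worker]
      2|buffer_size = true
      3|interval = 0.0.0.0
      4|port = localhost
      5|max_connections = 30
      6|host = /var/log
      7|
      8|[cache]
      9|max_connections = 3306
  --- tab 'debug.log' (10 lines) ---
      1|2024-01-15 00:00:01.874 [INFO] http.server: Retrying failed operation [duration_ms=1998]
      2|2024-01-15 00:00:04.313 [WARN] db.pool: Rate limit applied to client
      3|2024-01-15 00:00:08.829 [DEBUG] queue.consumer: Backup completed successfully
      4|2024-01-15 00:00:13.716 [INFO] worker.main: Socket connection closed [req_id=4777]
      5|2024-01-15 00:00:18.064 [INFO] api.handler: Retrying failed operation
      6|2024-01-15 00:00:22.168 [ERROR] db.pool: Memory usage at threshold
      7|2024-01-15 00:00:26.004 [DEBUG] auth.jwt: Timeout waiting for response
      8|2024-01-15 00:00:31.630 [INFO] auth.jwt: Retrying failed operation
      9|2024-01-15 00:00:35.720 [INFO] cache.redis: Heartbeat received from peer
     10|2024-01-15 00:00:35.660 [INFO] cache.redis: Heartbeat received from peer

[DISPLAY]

      ┏━━━━━━━━━━━━━━━━━━━━━━━━━━━━━━━━━━━━━━
      ┃ TabContainer                         
      ┠──────────────────────────────────────
      ┃[sales.csv]│ app.ini │ debug.log      
      ┃──────────────────────────────────────
━━━━━━┃date,status,city,id                   
      ┃2024-03-08,active,Toronto,1           
──────┃2024-06-14,pending,Mumbai,2           
gs.tom┃2024-02-28,active,London,3            
──────┃2024-03-07,inactive,Toronto,4         
      ┗━━━━━━━━━━━━━━━━━━━━━━━━━━━━━━━━━━━━━━
                  ┃                          
,2                ┃                          
                  ┃                          
,4                ┃                          
                  ┃                          
6                 ┃                          
                  ┃                          
                  ┃                          
━━━━━━━━━━━━━━━━━━┛                          


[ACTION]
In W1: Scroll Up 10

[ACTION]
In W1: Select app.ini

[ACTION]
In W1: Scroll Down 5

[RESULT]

      ┏━━━━━━━━━━━━━━━━━━━━━━━━━━━━━━━━━━━━━━
      ┃ TabContainer                         
      ┠──────────────────────────────────────
      ┃ sales.csv │[app.ini]│ debug.log      
      ┃──────────────────────────────────────
━━━━━━┃host = /var/log                       
      ┃                                      
──────┃[cache]                               
gs.tom┃max_connections = 3306                
──────┃                                      
      ┗━━━━━━━━━━━━━━━━━━━━━━━━━━━━━━━━━━━━━━
                  ┃                          
,2                ┃                          
                  ┃                          
,4                ┃                          
                  ┃                          
6                 ┃                          
                  ┃                          
                  ┃                          
━━━━━━━━━━━━━━━━━━┛                          


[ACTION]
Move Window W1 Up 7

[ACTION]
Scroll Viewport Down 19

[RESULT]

                  ┃                          
6                 ┃                          
                  ┃                          
                  ┃                          
━━━━━━━━━━━━━━━━━━┛                          
                                             
                                             
                                             
                                             
                                             
                                             
                                             
                                             
                                             
                                             
                                             
                                             
                                             
                                             
                                             


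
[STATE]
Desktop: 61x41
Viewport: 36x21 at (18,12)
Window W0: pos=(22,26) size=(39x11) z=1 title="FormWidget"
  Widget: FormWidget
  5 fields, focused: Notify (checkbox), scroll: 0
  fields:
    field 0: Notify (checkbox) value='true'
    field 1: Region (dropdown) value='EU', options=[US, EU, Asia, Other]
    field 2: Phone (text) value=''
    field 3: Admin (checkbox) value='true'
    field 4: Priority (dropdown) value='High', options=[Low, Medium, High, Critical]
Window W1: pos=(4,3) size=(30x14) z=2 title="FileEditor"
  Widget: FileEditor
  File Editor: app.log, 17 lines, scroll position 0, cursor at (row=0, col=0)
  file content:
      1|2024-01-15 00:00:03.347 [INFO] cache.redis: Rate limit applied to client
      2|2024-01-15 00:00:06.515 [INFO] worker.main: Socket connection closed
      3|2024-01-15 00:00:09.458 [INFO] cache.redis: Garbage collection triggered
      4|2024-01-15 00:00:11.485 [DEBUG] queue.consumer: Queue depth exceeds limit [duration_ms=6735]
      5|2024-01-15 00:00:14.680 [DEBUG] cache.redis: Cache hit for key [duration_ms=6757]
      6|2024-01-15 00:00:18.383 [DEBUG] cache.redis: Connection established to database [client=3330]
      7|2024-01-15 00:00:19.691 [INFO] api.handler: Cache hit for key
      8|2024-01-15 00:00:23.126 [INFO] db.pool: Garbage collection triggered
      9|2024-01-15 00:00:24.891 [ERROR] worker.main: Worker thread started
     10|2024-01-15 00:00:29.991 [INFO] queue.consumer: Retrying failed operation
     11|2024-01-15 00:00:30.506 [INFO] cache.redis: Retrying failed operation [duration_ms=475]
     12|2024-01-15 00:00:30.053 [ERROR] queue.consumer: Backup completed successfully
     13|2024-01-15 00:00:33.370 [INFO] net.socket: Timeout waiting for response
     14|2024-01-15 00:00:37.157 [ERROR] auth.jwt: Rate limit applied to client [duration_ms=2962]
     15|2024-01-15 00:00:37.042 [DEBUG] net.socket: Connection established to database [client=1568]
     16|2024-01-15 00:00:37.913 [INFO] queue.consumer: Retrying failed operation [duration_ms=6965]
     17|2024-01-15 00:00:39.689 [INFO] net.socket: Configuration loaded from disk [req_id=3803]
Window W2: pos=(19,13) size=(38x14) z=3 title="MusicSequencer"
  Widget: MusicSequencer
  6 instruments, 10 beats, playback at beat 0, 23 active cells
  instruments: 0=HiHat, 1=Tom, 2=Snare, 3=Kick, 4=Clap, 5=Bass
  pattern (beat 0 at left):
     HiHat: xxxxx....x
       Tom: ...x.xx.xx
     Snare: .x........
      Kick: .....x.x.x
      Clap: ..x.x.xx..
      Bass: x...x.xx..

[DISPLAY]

:00:19.691 [IN░┃                    
:┏━━━━━━━━━━━━━━━━━━━━━━━━━━━━━━━━━━
:┃ MusicSequencer                   
:┠──────────────────────────────────
━┃      ▼123456789                  
 ┃ HiHat█████····█                  
 ┃   Tom···█·██·██                  
 ┃ Snare·█········                  
 ┃  Kick·····█·█·█                  
 ┃  Clap··█·█·██··                  
 ┃  Bass█···█·██··                  
 ┃                                  
 ┃                                  
 ┃                                  
 ┗━━━━━━━━━━━━━━━━━━━━━━━━━━━━━━━━━━
    ┃ FormWidget                    
    ┠───────────────────────────────
    ┃> Notify:     [x]              
    ┃  Region:     [EU              
    ┃  Phone:      [                
    ┃  Admin:      [x]              


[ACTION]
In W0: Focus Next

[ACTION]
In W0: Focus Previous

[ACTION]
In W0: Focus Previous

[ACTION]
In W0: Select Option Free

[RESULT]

:00:19.691 [IN░┃                    
:┏━━━━━━━━━━━━━━━━━━━━━━━━━━━━━━━━━━
:┃ MusicSequencer                   
:┠──────────────────────────────────
━┃      ▼123456789                  
 ┃ HiHat█████····█                  
 ┃   Tom···█·██·██                  
 ┃ Snare·█········                  
 ┃  Kick·····█·█·█                  
 ┃  Clap··█·█·██··                  
 ┃  Bass█···█·██··                  
 ┃                                  
 ┃                                  
 ┃                                  
 ┗━━━━━━━━━━━━━━━━━━━━━━━━━━━━━━━━━━
    ┃ FormWidget                    
    ┠───────────────────────────────
    ┃  Notify:     [x]              
    ┃  Region:     [EU              
    ┃  Phone:      [                
    ┃  Admin:      [x]              


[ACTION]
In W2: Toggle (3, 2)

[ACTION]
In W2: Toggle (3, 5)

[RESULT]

:00:19.691 [IN░┃                    
:┏━━━━━━━━━━━━━━━━━━━━━━━━━━━━━━━━━━
:┃ MusicSequencer                   
:┠──────────────────────────────────
━┃      ▼123456789                  
 ┃ HiHat█████····█                  
 ┃   Tom···█·██·██                  
 ┃ Snare·█········                  
 ┃  Kick··█····█·█                  
 ┃  Clap··█·█·██··                  
 ┃  Bass█···█·██··                  
 ┃                                  
 ┃                                  
 ┃                                  
 ┗━━━━━━━━━━━━━━━━━━━━━━━━━━━━━━━━━━
    ┃ FormWidget                    
    ┠───────────────────────────────
    ┃  Notify:     [x]              
    ┃  Region:     [EU              
    ┃  Phone:      [                
    ┃  Admin:      [x]              
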